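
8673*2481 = 21517713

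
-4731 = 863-5594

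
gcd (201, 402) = 201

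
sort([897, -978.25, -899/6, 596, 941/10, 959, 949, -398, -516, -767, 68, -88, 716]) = [-978.25, -767, -516, -398, -899/6, -88, 68, 941/10, 596, 716, 897, 949, 959]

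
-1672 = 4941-6613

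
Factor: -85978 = -1 * 2^1 * 42989^1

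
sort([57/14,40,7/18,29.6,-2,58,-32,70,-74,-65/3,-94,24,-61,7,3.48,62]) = [-94,-74,-61,-32,-65/3,-2,7/18,3.48,57/14,7,24,29.6,40,58,62,70]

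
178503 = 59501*3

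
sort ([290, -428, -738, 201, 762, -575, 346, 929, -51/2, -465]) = [-738, -575, -465, -428, -51/2, 201, 290, 346, 762, 929]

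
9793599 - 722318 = 9071281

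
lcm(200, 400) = 400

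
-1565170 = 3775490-5340660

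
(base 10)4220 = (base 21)9bk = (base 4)1001330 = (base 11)3197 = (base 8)10174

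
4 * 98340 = 393360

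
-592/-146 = 296/73 ≈ 4.05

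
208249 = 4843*43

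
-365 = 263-628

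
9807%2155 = 1187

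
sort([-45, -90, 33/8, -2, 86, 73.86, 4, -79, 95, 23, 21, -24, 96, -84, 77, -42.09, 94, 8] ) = [-90, -84, -79, -45, -42.09, -24, -2, 4, 33/8, 8, 21, 23, 73.86, 77, 86, 94, 95, 96] 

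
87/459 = 29/153 ≈ 0.190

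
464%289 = 175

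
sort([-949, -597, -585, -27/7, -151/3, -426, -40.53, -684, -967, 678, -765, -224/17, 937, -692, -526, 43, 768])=[-967, -949, -765, -692, -684, -597, -585, -526, -426, -151/3, -40.53, -224/17, -27/7, 43, 678, 768, 937]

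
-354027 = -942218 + 588191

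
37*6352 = 235024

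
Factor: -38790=-1 * 2^1 * 3^2 * 5^1 * 431^1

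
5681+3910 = 9591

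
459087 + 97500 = 556587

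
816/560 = 1+16/35 ≈ 1.46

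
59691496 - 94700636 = -35009140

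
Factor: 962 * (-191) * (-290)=2^2 * 5^1 * 13^1 * 29^1 * 37^1 * 191^1=53285180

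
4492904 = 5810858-1317954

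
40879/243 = 168 + 55/243 ≈ 168.23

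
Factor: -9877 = -1*7^1*17^1*83^1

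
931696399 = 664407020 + 267289379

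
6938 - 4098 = 2840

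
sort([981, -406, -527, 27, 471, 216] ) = [-527, -406, 27, 216, 471, 981] 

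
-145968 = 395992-541960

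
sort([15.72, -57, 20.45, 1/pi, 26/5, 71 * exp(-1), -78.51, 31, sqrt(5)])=[-78.51, -57, 1/pi, sqrt(5), 26/5, 15.72, 20.45, 71 * exp(-1), 31]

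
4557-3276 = 1281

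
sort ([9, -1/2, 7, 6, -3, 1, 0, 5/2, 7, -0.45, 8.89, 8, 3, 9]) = [-3, -1/2, -0.45, 0, 1, 5/2, 3, 6, 7, 7, 8, 8.89, 9, 9]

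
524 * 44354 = 23241496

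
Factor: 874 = 2^1*19^1*23^1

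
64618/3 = 21539 + 1/3 ≈ 21539.33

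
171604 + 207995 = 379599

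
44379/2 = 22189 + 1/2 = 22189.50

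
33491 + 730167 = 763658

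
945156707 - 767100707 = 178056000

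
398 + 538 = 936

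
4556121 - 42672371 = -38116250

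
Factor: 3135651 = 3^1*241^1*4337^1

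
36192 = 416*87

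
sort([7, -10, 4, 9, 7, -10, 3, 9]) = [-10, -10, 3, 4, 7, 7, 9, 9]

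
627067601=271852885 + 355214716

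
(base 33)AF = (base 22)FF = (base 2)101011001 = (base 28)C9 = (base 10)345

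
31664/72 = 3958/9 ≈ 439.78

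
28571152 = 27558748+1012404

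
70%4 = 2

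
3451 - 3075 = 376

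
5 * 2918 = 14590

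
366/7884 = 61/1314 ≈ 0.0464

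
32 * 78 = 2496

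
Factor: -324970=-1*2^1*5^1*32497^1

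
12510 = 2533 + 9977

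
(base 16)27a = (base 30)l4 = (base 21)194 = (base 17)235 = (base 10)634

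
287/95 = 3 + 2/95 ≈ 3.02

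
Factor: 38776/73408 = 2^(-3)*31^(-1)*131^1 = 131/248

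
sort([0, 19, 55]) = [0, 19, 55]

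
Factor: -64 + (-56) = -1 * 2^3 * 3^1 * 5^1 = -120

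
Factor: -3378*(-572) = 2^3*3^1*11^1*13^1*563^1 = 1932216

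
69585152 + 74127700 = 143712852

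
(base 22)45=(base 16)5d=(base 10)93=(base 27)3c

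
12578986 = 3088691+9490295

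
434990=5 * 86998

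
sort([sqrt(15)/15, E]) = [sqrt(15)/15, E]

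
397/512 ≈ 0.775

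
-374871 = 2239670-2614541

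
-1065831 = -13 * 81987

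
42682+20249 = 62931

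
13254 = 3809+9445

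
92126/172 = 46063/86 ≈ 535.62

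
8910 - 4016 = 4894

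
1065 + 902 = 1967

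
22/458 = 11/229 ≈ 0.0480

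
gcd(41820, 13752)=12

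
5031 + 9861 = 14892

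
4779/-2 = -2389 - 1/2 = -2389.50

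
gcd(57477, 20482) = 49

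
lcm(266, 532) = 532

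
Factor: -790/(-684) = 2^(-1)*3^(-2)*5^1*19^(-1)*79^1 = 395/342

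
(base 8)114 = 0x4c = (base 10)76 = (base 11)6a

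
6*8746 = 52476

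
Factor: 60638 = 2^1 * 30319^1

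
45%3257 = 45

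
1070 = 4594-3524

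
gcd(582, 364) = 2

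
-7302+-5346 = -12648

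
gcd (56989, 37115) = 1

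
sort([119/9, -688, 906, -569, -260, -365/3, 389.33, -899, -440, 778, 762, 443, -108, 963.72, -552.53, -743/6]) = [-899, -688, -569, -552.53, -440, -260, -743/6, -365/3, -108, 119/9, 389.33, 443, 762, 778, 906, 963.72]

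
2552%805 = 137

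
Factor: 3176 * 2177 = 2^3 * 7^1 * 311^1 * 397^1 = 6914152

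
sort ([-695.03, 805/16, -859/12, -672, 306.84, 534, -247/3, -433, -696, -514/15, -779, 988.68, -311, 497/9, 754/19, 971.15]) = [-779, -696, -695.03, -672, -433, -311, -247/3, -859/12, -514/15, 754/19, 805/16, 497/9, 306.84, 534, 971.15, 988.68]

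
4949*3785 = 18731965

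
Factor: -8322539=-1*31^1*67^1*4007^1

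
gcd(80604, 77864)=4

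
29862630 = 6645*4494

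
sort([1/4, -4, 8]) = [-4, 1/4, 8]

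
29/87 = 1/3 ≈ 0.333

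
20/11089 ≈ 0.00180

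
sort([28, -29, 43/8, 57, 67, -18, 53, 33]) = [-29, -18, 43/8, 28, 33, 53, 57, 67]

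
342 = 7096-6754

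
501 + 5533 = 6034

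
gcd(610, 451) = 1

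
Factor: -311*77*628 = -1*2^2*7^1*11^1*157^1*311^1 = -15038716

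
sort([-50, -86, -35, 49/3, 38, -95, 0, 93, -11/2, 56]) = [-95, -86, -50, -35, -11/2, 0, 49/3, 38, 56, 93]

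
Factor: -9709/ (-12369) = 3^ (-1) * 31^ (-1) * 73^1 = 73/93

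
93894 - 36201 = 57693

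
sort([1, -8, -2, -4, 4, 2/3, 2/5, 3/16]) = [-8, -4, -2, 3/16, 2/5, 2/3, 1, 4]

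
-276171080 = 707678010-983849090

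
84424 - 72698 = 11726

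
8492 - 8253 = 239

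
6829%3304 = 221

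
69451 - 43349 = 26102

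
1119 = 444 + 675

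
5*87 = 435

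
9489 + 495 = 9984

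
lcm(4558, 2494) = 132182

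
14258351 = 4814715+9443636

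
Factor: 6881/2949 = 3^(-1) * 7^1 = 7/3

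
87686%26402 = 8480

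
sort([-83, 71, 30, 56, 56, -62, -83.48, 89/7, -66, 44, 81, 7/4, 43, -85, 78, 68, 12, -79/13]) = [-85, -83.48, -83, -66, -62, -79/13, 7/4, 12, 89/7, 30, 43, 44, 56, 56, 68, 71, 78, 81]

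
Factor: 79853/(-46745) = -1*5^(-1)*47^1*1699^1*9349^(-1)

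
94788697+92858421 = 187647118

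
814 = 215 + 599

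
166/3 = 55 + 1/3 ≈ 55.33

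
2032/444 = 508/111 ≈ 4.58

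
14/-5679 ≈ -0.00247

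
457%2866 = 457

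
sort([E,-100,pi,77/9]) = [-100,E,pi,77/9]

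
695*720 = 500400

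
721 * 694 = 500374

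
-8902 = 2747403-2756305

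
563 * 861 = 484743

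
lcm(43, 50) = 2150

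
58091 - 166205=-108114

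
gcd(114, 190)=38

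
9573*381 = 3647313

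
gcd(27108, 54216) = 27108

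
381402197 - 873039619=-491637422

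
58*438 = 25404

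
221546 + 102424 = 323970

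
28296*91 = 2574936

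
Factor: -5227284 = -1 * 2^2 * 3^1 * 53^1 * 8219^1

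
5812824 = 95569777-89756953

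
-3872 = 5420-9292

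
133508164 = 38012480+95495684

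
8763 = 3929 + 4834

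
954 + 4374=5328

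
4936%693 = 85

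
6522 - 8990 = -2468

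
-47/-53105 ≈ 0.000885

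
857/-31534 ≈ -0.0272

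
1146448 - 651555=494893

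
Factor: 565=5^1*113^1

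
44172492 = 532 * 83031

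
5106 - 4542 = 564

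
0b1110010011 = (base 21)21c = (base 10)915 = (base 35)q5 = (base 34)qv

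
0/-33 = 0 = 0.00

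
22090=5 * 4418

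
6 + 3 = 9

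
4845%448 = 365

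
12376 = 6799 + 5577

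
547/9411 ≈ 0.0581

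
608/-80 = -38/5 = -7.60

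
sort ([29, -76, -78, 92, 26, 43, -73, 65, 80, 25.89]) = [-78, -76, -73, 25.89, 26, 29, 43, 65, 80, 92]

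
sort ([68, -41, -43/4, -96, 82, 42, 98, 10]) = [-96, -41, -43/4, 10, 42, 68, 82, 98]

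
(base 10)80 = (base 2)1010000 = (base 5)310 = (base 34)2c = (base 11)73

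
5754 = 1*5754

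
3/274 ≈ 0.0109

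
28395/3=9465=9465.00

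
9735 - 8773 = 962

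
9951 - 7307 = 2644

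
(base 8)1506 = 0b1101000110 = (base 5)11323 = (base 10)838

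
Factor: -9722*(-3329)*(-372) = -1*2^3*3^1*31^1*3329^1*4861^1 = -12039608136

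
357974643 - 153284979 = 204689664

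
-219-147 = -366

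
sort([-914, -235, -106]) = [-914, -235, -106]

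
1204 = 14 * 86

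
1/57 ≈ 0.0175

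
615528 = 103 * 5976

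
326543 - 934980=-608437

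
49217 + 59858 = 109075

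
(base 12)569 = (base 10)801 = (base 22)1e9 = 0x321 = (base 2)1100100001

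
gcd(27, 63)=9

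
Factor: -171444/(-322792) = 2^(-1) * 3^1 * 7^1 * 13^1 * 257^(-1) = 273/514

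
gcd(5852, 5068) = 28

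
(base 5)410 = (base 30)3f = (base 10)105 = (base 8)151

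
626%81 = 59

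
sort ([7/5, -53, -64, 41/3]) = [-64, -53, 7/5, 41/3]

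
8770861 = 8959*979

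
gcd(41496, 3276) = 1092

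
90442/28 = 3230 + 1/14 ≈ 3230.07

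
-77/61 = -1 - 16/61 ≈ -1.26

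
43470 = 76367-32897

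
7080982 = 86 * 82337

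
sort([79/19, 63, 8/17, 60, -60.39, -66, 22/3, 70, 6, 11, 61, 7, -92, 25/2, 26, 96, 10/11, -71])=[-92, -71, -66, -60.39, 8/17, 10/11, 79/19, 6, 7, 22/3, 11, 25/2, 26, 60, 61, 63, 70, 96]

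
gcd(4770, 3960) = 90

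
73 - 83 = -10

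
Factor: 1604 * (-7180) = -1 * 2^4 * 5^1 * 359^1 * 401^1 = -11516720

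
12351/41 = 301 + 10/41≈301.24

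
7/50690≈0.000138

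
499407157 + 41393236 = 540800393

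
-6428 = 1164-7592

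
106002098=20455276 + 85546822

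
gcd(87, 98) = 1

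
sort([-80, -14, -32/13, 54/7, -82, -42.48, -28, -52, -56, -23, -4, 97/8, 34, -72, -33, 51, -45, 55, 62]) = [-82, -80, -72, -56, -52, -45, -42.48, -33, -28, -23, -14, -4, -32/13, 54/7, 97/8, 34, 51, 55, 62]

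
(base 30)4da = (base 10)4000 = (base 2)111110100000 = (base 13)1a89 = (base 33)3m7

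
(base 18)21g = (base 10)682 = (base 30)mm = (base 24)14a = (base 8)1252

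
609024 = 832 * 732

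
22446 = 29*774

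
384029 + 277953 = 661982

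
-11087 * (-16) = 177392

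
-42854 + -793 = -43647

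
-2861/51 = -56 - 5/51 ≈ -56.10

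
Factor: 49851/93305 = 3^2 * 5^(-1) * 29^1 * 191^1 * 18661^(-1)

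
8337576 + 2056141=10393717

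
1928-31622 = -29694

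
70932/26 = 35466/13 ≈ 2728.15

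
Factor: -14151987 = -1*3^2*1572443^1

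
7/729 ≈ 0.00960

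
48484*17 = 824228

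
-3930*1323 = -5199390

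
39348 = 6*6558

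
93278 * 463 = 43187714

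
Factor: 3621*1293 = 3^2*17^1*71^1*431^1 = 4681953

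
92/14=46/7 ≈ 6.57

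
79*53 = 4187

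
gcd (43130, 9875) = 5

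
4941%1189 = 185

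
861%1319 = 861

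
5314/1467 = 3 + 913/1467 ≈ 3.62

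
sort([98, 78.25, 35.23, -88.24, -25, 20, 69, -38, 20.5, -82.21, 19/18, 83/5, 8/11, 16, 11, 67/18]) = [-88.24, -82.21, -38, -25, 8/11, 19/18, 67/18, 11, 16, 83/5, 20, 20.5, 35.23, 69, 78.25, 98]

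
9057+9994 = 19051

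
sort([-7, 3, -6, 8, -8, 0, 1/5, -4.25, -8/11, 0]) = [-8, -7, -6, -4.25, -8/11, 0, 0, 1/5, 3, 8]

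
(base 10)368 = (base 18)128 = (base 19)107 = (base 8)560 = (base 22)gg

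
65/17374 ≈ 0.00374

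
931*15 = 13965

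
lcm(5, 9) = 45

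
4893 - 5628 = -735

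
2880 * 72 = 207360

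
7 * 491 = 3437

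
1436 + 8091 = 9527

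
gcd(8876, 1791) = 1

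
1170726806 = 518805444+651921362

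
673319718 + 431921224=1105240942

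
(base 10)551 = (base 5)4201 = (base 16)227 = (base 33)gn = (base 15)26b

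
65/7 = 9 + 2/7 ≈ 9.29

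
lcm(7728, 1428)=131376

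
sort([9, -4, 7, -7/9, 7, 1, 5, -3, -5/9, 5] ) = [-4, -3, -7/9, -5/9, 1, 5, 5, 7, 7, 9] 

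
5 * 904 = 4520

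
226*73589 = 16631114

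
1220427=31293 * 39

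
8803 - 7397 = 1406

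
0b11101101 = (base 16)ed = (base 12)179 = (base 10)237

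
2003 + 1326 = 3329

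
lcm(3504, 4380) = 17520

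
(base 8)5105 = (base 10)2629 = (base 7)10444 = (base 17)91b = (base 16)a45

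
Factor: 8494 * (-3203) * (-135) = 2^1 * 3^3 * 5^1 * 31^1 * 137^1 * 3203^1 = 3672848070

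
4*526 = 2104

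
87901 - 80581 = 7320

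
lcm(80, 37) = 2960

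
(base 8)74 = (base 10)60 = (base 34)1q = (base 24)2c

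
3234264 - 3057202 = 177062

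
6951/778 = 8+727/778 ≈ 8.93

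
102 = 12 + 90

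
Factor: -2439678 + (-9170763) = -1*3^2*1290049^1 = -11610441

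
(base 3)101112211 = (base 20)j4a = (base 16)1e0a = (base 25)c7f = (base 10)7690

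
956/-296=-3-17/74 ≈ -3.23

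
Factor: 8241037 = 7^1 * 1177291^1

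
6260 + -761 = 5499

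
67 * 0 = 0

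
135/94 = 1+41/94 ≈ 1.44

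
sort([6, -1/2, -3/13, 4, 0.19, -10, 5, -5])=[-10, -5, -1/2, -3/13, 0.19, 4, 5, 6]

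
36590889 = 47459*771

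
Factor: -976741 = -1*23^1*42467^1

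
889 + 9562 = 10451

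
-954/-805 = 1 + 149/805 ≈ 1.19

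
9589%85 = 69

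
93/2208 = 31/736 ≈ 0.0421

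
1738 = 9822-8084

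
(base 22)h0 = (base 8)566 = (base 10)374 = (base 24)fe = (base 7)1043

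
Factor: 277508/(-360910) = -1*2^1*5^(-1)*7^1*53^1*193^(-1) = -742/965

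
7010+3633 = 10643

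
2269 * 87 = 197403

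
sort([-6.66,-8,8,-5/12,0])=[-8,-6.66,-5/12,0,8]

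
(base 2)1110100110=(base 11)77a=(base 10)934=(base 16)3a6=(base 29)136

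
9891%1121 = 923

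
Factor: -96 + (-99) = -1*3^1*5^1*13^1 = -195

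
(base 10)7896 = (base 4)1323120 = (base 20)jeg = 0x1ed8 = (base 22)g6k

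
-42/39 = -14/13 ≈ -1.08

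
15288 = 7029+8259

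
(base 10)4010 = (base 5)112020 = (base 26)5o6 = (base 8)7652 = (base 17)def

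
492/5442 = 82/907 ≈ 0.0904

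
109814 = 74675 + 35139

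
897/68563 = 39/2981 ≈ 0.0131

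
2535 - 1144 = 1391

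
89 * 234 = 20826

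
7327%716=167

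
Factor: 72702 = 2^1 * 3^2 * 7^1 * 577^1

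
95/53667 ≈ 0.00177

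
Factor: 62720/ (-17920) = -1*2^ (-1)*7^1 = -7/2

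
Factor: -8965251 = -1*3^2*587^1*1697^1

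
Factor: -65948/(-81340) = 5^(-1)*7^(-2)*83^(-1)*16487^1 = 16487/20335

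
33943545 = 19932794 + 14010751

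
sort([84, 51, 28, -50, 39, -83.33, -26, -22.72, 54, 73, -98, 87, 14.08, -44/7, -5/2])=[-98, -83.33, -50, -26, -22.72, -44/7, -5/2, 14.08, 28, 39, 51, 54, 73, 84, 87]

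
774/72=10 + 3/4=10.75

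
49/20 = 2 + 9/20 = 2.45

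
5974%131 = 79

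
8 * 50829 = 406632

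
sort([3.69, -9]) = [-9, 3.69]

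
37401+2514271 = 2551672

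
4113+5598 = 9711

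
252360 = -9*(-28040)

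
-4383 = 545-4928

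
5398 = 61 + 5337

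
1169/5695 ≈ 0.205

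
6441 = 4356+2085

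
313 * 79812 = 24981156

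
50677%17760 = 15157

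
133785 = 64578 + 69207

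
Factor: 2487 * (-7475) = -1 * 3^1 * 5^2 * 13^1 * 23^1 * 829^1 = -18590325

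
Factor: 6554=2^1*29^1*113^1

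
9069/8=1133 + 5/8 ≈ 1133.63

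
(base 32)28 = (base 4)1020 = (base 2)1001000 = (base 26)2k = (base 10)72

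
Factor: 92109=3^1*30703^1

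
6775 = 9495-2720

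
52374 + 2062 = 54436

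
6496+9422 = 15918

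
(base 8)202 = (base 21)64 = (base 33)3v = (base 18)74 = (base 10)130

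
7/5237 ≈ 0.00134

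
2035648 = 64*31807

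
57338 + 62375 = 119713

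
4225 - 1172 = 3053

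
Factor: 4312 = 2^3*7^2*11^1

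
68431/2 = 34215 + 1/2 = 34215.50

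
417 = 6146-5729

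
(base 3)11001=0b1101101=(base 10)109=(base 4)1231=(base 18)61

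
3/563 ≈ 0.00533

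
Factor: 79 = 79^1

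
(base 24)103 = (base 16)243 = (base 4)21003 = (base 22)147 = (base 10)579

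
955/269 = 3+148/269 ≈ 3.55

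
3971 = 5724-1753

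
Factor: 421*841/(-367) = -1*29^2*367^(-1)*421^1 = -354061/367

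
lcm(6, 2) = 6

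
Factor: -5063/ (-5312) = 2^ (-6)*61^1 = 61/64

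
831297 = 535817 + 295480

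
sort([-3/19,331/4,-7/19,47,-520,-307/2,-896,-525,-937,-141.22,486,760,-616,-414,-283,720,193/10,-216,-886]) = [-937,-896,-886,-616,-525,-520,-414,-283,-216,-307/2,-141.22,-7/19,-3/19,193/10,47,331/4,486,720,760]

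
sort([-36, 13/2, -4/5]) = [-36, -4/5, 13/2]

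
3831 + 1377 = 5208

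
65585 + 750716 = 816301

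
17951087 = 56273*319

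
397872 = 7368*54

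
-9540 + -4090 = -13630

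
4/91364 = 1/22841 ≈ 0.0000438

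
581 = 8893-8312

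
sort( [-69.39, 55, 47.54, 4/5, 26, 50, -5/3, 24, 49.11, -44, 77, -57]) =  [-69.39, -57, -44, -5/3, 4/5, 24, 26, 47.54, 49.11, 50, 55, 77]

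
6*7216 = 43296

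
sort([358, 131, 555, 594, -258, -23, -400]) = [-400, -258, -23, 131, 358, 555, 594]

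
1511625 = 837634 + 673991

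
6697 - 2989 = 3708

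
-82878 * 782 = -64810596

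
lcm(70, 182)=910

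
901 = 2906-2005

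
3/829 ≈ 0.00362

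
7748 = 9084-1336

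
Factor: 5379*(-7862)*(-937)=2^1*3^1*11^1*163^1*937^1*3931^1=39625447026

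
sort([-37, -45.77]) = [-45.77, -37]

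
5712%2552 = 608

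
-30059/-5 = 6011 + 4/5 = 6011.80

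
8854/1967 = 4+986/1967≈4.50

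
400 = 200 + 200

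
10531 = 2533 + 7998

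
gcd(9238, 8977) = 1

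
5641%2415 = 811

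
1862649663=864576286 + 998073377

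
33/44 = 3/4 = 0.75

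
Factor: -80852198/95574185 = -1*2^1*5^ (-1)*661^1*8737^1*2730691^ (-1) = -11550314/13653455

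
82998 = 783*106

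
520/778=260/389 ≈ 0.668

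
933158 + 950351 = 1883509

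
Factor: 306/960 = 2^(-5)*3^1*5^(-1)*17^1 = 51/160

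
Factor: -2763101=-1 * 11^1 * 251191^1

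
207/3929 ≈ 0.0527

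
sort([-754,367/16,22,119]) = [-754,22,367/16,119]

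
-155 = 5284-5439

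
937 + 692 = 1629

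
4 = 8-4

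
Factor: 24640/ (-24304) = -1*2^2*5^1*7^ (-1)*11^1*31^ (-1) = -220/217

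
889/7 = 127 = 127.00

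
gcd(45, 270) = 45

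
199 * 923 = 183677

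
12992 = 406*32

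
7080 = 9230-2150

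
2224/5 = 444 + 4/5 = 444.80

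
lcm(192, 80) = 960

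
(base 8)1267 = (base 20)1ef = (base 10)695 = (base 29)ns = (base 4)22313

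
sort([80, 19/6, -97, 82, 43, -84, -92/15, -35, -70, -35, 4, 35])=[-97, -84, -70, -35, -35, -92/15, 19/6, 4, 35, 43, 80, 82]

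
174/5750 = 87/2875 ≈ 0.0303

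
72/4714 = 36/2357 ≈ 0.0153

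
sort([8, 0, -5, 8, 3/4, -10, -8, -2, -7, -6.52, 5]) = [-10, -8, -7, -6.52, -5, -2, 0, 3/4, 5, 8, 8]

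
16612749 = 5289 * 3141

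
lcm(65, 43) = 2795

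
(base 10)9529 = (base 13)4450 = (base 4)2110321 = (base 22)jf3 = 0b10010100111001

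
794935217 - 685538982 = 109396235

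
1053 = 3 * 351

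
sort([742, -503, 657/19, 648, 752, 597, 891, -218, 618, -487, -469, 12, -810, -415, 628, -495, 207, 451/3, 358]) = [-810, -503, -495, -487, -469, -415, -218, 12, 657/19, 451/3, 207, 358, 597, 618, 628, 648, 742, 752, 891]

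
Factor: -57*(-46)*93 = 2^1*3^2*19^1*23^1*31^1 = 243846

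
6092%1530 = 1502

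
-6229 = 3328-9557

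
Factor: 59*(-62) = -1*2^1*31^1*59^1 = -3658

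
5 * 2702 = 13510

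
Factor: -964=-1*2^2*241^1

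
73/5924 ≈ 0.0123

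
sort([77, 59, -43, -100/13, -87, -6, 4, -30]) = [-87, -43, -30, -100/13, -6, 4, 59, 77]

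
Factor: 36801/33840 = 2^(-4) * 3^1 * 5^(-1) * 29^1 = 87/80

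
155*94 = 14570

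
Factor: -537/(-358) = 2^(-1) * 3^1 = 3/2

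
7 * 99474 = 696318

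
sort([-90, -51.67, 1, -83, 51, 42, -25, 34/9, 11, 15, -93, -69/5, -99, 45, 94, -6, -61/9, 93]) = [-99, -93, -90, -83, -51.67, -25, -69/5, -61/9, -6, 1, 34/9, 11, 15, 42, 45, 51, 93, 94]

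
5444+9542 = 14986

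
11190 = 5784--5406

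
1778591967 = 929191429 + 849400538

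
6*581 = 3486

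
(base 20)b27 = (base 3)20002201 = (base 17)f6a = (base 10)4447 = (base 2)1000101011111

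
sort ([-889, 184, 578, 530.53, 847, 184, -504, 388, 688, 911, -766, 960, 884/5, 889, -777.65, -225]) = [-889, -777.65, -766, -504, -225, 884/5, 184, 184, 388, 530.53, 578, 688, 847, 889, 911, 960]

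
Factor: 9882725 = 5^2*395309^1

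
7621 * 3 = 22863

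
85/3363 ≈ 0.0253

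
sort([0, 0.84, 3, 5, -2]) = [-2, 0, 0.84, 3, 5]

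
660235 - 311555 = 348680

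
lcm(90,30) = 90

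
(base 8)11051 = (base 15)159e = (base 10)4649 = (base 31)4pu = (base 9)6335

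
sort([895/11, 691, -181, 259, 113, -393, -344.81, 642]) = [-393, -344.81, -181, 895/11, 113, 259, 642, 691]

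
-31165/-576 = 54 + 61/576≈54.11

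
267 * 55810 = 14901270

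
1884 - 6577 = -4693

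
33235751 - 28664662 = 4571089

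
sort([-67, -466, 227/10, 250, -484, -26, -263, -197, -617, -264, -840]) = [-840, -617, -484, -466, -264, -263, -197, -67, -26, 227/10, 250]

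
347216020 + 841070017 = 1188286037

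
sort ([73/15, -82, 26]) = [-82, 73/15, 26]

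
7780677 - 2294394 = 5486283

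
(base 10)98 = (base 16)62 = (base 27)3h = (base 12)82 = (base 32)32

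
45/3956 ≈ 0.0114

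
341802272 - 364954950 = -23152678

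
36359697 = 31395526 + 4964171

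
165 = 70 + 95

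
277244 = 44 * 6301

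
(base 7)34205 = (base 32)8f6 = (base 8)20746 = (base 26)clk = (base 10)8678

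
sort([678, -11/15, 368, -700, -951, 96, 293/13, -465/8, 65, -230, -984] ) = [-984, -951, -700, -230, -465/8, -11/15, 293/13, 65, 96, 368, 678] 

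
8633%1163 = 492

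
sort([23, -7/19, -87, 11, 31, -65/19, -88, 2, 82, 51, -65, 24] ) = [-88, -87, -65, -65/19, -7/19, 2, 11, 23, 24, 31, 51, 82] 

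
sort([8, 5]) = [5, 8]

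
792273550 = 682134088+110139462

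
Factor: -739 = -1 * 739^1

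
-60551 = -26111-34440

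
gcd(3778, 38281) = 1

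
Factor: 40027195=5^1 * 13^1 * 43^1 * 14321^1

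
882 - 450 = 432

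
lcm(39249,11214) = 78498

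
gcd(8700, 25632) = 12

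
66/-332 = -33/166 ≈ -0.199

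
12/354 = 2/59 ≈ 0.0339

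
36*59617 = 2146212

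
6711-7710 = -999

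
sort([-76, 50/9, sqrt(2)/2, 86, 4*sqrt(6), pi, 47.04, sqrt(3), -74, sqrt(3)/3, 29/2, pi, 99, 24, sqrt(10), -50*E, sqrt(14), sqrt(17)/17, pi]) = [-50*E, -76, -74, sqrt(17)/17, sqrt(3)/3, sqrt(2)/2, sqrt(3), pi, pi, pi, sqrt(10), sqrt(14), 50/9, 4*sqrt(6), 29/2, 24, 47.04, 86, 99]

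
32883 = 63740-30857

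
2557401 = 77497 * 33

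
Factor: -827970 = -1*2^1*3^1*5^1*11^1*13^1*193^1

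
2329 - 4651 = -2322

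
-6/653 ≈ -0.00919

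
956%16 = 12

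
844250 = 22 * 38375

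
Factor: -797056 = -1 * 2^7 * 13^1 * 479^1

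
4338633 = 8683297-4344664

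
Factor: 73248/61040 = 2^1*3^1*5^(-1) = 6/5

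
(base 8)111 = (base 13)58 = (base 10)73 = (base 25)2n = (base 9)81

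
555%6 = 3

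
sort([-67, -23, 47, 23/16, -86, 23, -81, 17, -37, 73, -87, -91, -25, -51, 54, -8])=[-91, -87, -86, -81, -67, -51, -37, -25, -23, -8, 23/16, 17, 23, 47, 54, 73]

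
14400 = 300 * 48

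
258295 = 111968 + 146327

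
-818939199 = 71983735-890922934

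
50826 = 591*86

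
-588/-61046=294/30523 ≈ 0.00963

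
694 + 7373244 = 7373938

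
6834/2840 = 2 + 577/1420 ≈ 2.41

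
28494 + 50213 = 78707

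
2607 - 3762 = -1155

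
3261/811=4+17/811 ≈ 4.02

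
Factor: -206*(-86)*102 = 2^3*3^1*17^1*43^1*103^1 = 1807032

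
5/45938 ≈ 0.000109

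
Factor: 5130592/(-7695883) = -1*2^5*13^(-1)*17^(-1)*67^1*97^(-1)*359^(-1)*2393^1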